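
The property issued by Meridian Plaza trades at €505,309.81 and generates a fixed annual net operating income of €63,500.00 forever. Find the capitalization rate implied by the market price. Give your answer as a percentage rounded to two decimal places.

12.57%

P = C/r ⇒ r = C/P = €63,500.00/€505,309.81 = 0.125665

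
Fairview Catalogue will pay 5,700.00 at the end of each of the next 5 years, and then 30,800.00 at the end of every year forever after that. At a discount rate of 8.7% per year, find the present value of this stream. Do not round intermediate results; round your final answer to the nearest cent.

PV of 5-year annuity: 5,700.00 × [1 − (1+0.087)^−5] / 0.087 = 22344.67334
Perpetuity value at year 5: 30,800.00 / 0.087 = 354022.98851
PV of perpetuity: 354022.98851 / (1+0.087)^5 = 233283.35011
Total PV = 22344.67334 + 233283.35011 = 255628.02345

255628.02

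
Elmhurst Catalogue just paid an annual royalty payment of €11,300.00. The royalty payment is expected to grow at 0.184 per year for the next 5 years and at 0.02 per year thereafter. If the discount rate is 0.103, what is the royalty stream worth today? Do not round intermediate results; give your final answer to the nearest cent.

€268151.58

D_1 = 13379.20000
D_2 = 15840.97280
D_3 = 18755.71180
D_4 = 22206.76277
D_5 = 26292.80711
Terminal value at year 5: TV = D_5×(1+g_2)/(r−g_2) = 26818.66326/0.083 = 323116.42478
P_0 = D_1/(1+r)^1 + D_2/(1+r)^2 + D_3/(1+r)^3 + D_4/(1+r)^4 + D_5/(1+r)^5 + TV/(1+r)^5
    = 12129.82774 + 13020.59478 + 13976.77627 + 15003.17598 + 16104.95046 + 197916.25866 = 268151.58389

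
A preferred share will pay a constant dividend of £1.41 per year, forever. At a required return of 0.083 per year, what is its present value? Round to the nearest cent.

£16.99

Level perpetuity: PV = C / r = £1.41 / 0.083 = £16.99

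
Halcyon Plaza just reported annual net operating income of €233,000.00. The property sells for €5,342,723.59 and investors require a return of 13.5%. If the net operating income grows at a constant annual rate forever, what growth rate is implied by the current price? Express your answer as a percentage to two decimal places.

8.76%

P = D₀(1+g)/(r−g) ⇒ P(r−g) = D₀(1+g) ⇒ g(P+D₀) = P·r − D₀
g = (P·r − D₀)/(P + D₀) = (€5,342,723.59×0.135 − €233,000.00) / (€5,342,723.59 + €233,000.00) = 0.087570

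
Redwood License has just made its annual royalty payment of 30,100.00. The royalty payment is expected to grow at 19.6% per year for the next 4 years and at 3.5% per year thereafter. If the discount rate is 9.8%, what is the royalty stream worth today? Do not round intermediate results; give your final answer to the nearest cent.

D_1 = 35999.60000
D_2 = 43055.52160
D_3 = 51494.40383
D_4 = 61587.30698
Terminal value at year 4: TV = D_4×(1+g_2)/(r−g_2) = 63742.86273/0.063 = 1011791.47190
P_0 = D_1/(1+r)^1 + D_2/(1+r)^2 + D_3/(1+r)^3 + D_4/(1+r)^4 + TV/(1+r)^4
    = 32786.52095 + 35712.82245 + 38900.30570 + 42372.28198 + 696116.06106 = 845887.99213

845887.99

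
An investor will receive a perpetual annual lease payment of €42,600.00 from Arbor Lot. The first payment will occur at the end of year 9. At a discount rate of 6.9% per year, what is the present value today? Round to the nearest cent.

Value at end of year 8: C / r = €42,600.00 / 0.069 = €617,391.3043
Discount to today: PV = €617,391.3043 / (1 + 0.069)^8 = €617,391.3043 / 1.705382 = €362,025.25

€362025.25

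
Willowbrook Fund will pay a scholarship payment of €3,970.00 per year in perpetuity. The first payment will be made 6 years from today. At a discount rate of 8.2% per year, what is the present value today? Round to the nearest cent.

€32646.78

Value at end of year 5: C / r = €3,970.00 / 0.082 = €48,414.6341
Discount to today: PV = €48,414.6341 / (1 + 0.082)^5 = €48,414.6341 / 1.482983 = €32,646.78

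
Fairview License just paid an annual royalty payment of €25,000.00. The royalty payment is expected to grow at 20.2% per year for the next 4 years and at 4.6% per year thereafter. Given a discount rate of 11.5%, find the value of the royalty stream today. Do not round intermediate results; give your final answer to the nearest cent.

D_1 = 30050.00000
D_2 = 36120.10000
D_3 = 43416.36020
D_4 = 52186.46496
Terminal value at year 4: TV = D_4×(1+g_2)/(r−g_2) = 54587.04235/0.069 = 791116.55578
P_0 = D_1/(1+r)^1 + D_2/(1+r)^2 + D_3/(1+r)^3 + D_4/(1+r)^4 + TV/(1+r)^4
    = 26950.67265 + 29053.55024 + 31320.50887 + 33764.35127 + 511847.99168 = 632937.07470

€632937.07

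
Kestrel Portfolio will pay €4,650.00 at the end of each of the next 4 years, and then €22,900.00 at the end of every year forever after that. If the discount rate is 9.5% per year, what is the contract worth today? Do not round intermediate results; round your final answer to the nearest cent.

€182570.85

PV of 4-year annuity: €4,650.00 × [1 − (1+0.095)^−4] / 0.095 = 14900.83721
Perpetuity value at year 4: €22,900.00 / 0.095 = 241052.63158
PV of perpetuity: 241052.63158 / (1+0.095)^4 = 167670.01390
Total PV = 14900.83721 + 167670.01390 = 182570.85112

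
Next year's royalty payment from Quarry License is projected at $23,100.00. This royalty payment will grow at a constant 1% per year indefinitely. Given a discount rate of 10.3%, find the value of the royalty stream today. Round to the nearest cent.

$248387.10

Growing perpetuity: P = D₁ / (r − g) = $23,100.0000 / (0.103 − 0.01) = $248,387.10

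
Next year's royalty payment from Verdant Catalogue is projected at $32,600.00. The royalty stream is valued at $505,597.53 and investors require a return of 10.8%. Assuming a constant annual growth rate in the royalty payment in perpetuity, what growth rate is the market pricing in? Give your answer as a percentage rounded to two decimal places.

4.35%

P = D₁/(r−g) ⇒ g = r − D₁/P = 0.108 − $32,600.00/$505,597.53 = 0.043522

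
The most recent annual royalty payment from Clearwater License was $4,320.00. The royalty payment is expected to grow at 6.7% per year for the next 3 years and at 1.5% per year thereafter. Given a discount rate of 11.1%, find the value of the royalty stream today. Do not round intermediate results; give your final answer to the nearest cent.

$52420.65

D_1 = 4609.44000
D_2 = 4918.27248
D_3 = 5247.79674
Terminal value at year 3: TV = D_3×(1+g_2)/(r−g_2) = 5326.51369/0.096 = 55484.51758
P_0 = D_1/(1+r)^1 + D_2/(1+r)^2 + D_3/(1+r)^3 + TV/(1+r)^3
    = 4148.91089 + 3984.59759 + 3826.79174 + 40460.35020 = 52420.65043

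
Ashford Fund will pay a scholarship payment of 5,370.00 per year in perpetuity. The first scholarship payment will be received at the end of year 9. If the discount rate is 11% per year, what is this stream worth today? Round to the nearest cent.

21183.50

Value at end of year 8: C / r = 5,370.00 / 0.11 = 48,818.1818
Discount to today: PV = 48,818.1818 / (1 + 0.11)^8 = 48,818.1818 / 2.304538 = 21,183.50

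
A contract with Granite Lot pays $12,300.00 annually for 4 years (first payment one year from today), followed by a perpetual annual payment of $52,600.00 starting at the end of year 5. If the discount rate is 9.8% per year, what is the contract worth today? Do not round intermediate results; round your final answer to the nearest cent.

PV of 4-year annuity: $12,300.00 × [1 − (1+0.098)^−4] / 0.098 = 39158.74598
Perpetuity value at year 4: $52,600.00 / 0.098 = 536734.69388
PV of perpetuity: 536734.69388 / (1+0.098)^4 = 369275.34113
Total PV = 39158.74598 + 369275.34113 = 408434.08711

$408434.09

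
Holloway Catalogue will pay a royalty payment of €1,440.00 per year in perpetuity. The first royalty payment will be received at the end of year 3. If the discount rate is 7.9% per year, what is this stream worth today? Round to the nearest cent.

Value at end of year 2: C / r = €1,440.00 / 0.079 = €18,227.8481
Discount to today: PV = €18,227.8481 / (1 + 0.079)^2 = €18,227.8481 / 1.164241 = €15,656.42

€15656.42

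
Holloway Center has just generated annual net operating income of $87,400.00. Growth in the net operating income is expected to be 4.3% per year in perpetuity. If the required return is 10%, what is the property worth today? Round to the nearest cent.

$1599266.67

D₁ = D₀ × (1 + g) = $87,400.00 × 1.043 = $91,158.2000
Growing perpetuity: P = D₁ / (r − g) = $91,158.2000 / (0.1 − 0.043) = $1,599,266.67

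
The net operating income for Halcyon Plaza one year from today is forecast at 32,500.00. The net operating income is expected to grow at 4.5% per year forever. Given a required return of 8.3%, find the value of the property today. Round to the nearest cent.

855263.16

Growing perpetuity: P = D₁ / (r − g) = 32,500.0000 / (0.083 − 0.045) = 855,263.16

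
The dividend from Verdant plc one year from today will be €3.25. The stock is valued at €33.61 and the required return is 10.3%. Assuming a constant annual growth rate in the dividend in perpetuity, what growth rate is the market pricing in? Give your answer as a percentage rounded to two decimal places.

0.63%

P = D₁/(r−g) ⇒ g = r − D₁/P = 0.103 − €3.25/€33.61 = 0.006303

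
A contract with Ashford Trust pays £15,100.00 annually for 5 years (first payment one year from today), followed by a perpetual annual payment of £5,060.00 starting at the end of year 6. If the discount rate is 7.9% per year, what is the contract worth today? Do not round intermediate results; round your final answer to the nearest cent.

£104243.32

PV of 5-year annuity: £15,100.00 × [1 − (1+0.079)^−5] / 0.079 = 60449.15786
Perpetuity value at year 5: £5,060.00 / 0.079 = 64050.63291
PV of perpetuity: 64050.63291 / (1+0.079)^5 = 43794.16014
Total PV = 60449.15786 + 43794.16014 = 104243.31801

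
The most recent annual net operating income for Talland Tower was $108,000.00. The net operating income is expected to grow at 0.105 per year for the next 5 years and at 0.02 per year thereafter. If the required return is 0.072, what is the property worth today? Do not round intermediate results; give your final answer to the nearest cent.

D_1 = 119340.00000
D_2 = 131870.70000
D_3 = 145717.12350
D_4 = 161017.42147
D_5 = 177924.25072
Terminal value at year 5: TV = D_5×(1+g_2)/(r−g_2) = 181482.73574/0.052 = 3490052.61031
P_0 = D_1/(1+r)^1 + D_2/(1+r)^2 + D_3/(1+r)^3 + D_4/(1+r)^4 + D_5/(1+r)^5 + TV/(1+r)^5
    = 111324.62687 + 114751.59766 + 118284.06288 + 121925.27004 + 125678.56660 + 2465233.42178 = 3057197.54582

$3057197.55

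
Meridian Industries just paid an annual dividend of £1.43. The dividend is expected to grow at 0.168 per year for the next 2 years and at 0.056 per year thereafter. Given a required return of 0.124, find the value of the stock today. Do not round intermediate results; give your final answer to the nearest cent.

D_1 = 1.67024
D_2 = 1.95084
Terminal value at year 2: TV = D_2×(1+g_2)/(r−g_2) = 2.06009/0.068 = 30.29540
P_0 = D_1/(1+r)^1 + D_2/(1+r)^2 + TV/(1+r)^2
    = 1.48598 + 1.54415 + 23.97972 = 27.00985

£27.01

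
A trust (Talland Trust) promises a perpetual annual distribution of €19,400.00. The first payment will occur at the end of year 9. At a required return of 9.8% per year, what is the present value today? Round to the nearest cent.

Value at end of year 8: C / r = €19,400.00 / 0.098 = €197,959.1837
Discount to today: PV = €197,959.1837 / (1 + 0.098)^8 = €197,959.1837 / 2.112607 = €93,703.74

€93703.74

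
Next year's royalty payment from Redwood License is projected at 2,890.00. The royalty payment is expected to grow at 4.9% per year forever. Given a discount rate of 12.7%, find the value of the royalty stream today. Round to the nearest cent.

37051.28

Growing perpetuity: P = D₁ / (r − g) = 2,890.0000 / (0.127 − 0.049) = 37,051.28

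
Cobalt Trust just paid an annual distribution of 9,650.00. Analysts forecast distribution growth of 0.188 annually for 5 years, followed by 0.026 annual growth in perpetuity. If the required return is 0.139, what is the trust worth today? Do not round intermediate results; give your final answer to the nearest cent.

163004.38

D_1 = 11464.20000
D_2 = 13619.46960
D_3 = 16179.92988
D_4 = 19221.75670
D_5 = 22835.44696
Terminal value at year 5: TV = D_5×(1+g_2)/(r−g_2) = 23429.16858/0.113 = 207337.77508
P_0 = D_1/(1+r)^1 + D_2/(1+r)^2 + D_3/(1+r)^3 + D_4/(1+r)^4 + D_5/(1+r)^5 + TV/(1+r)^5
    = 10065.14486 + 10498.14934 + 10949.78175 + 11420.84348 + 11912.17037 + 108158.29027 = 163004.38007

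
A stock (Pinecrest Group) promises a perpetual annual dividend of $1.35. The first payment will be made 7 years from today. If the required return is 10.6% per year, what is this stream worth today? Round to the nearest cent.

Value at end of year 6: C / r = $1.35 / 0.106 = $12.7358
Discount to today: PV = $12.7358 / (1 + 0.106)^6 = $12.7358 / 1.830336 = $6.96

$6.96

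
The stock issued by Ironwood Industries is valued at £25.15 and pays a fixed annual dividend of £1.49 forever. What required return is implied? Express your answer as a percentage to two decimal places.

P = C/r ⇒ r = C/P = £1.49/£25.15 = 0.059245

5.92%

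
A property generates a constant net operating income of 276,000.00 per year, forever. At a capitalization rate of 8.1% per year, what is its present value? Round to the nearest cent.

Level perpetuity: PV = C / r = 276,000.00 / 0.081 = 3,407,407.41

3407407.41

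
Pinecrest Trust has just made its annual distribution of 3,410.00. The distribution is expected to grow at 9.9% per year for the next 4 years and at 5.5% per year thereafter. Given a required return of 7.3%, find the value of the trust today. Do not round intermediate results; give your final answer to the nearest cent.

D_1 = 3747.59000
D_2 = 4118.60141
D_3 = 4526.34295
D_4 = 4974.45090
Terminal value at year 4: TV = D_4×(1+g_2)/(r−g_2) = 5248.04570/0.018 = 291558.09451
P_0 = D_1/(1+r)^1 + D_2/(1+r)^2 + D_3/(1+r)^3 + D_4/(1+r)^4 + TV/(1+r)^4
    = 3492.62815 + 3577.25846 + 3663.93947 + 3752.72086 + 219951.13904 = 234437.68597

234437.69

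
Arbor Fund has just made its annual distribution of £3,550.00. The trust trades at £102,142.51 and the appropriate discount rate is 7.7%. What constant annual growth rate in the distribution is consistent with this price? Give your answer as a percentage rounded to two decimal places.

4.08%

P = D₀(1+g)/(r−g) ⇒ P(r−g) = D₀(1+g) ⇒ g(P+D₀) = P·r − D₀
g = (P·r − D₀)/(P + D₀) = (£102,142.51×0.077 − £3,550.00) / (£102,142.51 + £3,550.00) = 0.040826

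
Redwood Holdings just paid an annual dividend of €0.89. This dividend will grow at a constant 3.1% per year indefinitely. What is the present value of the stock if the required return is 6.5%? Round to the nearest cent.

€26.99

D₁ = D₀ × (1 + g) = €0.89 × 1.031 = €0.9176
Growing perpetuity: P = D₁ / (r − g) = €0.9176 / (0.065 − 0.031) = €26.99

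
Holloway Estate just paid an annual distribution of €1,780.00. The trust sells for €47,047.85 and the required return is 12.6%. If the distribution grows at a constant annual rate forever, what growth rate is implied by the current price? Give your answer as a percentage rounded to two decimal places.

8.50%

P = D₀(1+g)/(r−g) ⇒ P(r−g) = D₀(1+g) ⇒ g(P+D₀) = P·r − D₀
g = (P·r − D₀)/(P + D₀) = (€47,047.85×0.126 − €1,780.00) / (€47,047.85 + €1,780.00) = 0.084952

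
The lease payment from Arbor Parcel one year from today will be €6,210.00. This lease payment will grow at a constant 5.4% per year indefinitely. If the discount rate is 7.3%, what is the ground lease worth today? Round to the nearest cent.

Growing perpetuity: P = D₁ / (r − g) = €6,210.0000 / (0.073 − 0.054) = €326,842.11

€326842.11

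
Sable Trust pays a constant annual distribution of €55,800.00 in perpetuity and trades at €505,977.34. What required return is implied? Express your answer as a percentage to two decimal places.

11.03%

P = C/r ⇒ r = C/P = €55,800.00/€505,977.34 = 0.110282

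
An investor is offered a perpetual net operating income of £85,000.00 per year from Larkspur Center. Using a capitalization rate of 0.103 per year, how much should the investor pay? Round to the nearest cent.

£825242.72

Level perpetuity: PV = C / r = £85,000.00 / 0.103 = £825,242.72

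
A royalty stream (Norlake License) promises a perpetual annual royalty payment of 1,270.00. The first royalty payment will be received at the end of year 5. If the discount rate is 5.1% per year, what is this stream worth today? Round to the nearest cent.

Value at end of year 4: C / r = 1,270.00 / 0.051 = 24,901.9608
Discount to today: PV = 24,901.9608 / (1 + 0.051)^4 = 24,901.9608 / 1.220143 = 20,409.04

20409.04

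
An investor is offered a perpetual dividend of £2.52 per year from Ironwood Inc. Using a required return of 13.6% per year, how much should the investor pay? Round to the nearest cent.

£18.53

Level perpetuity: PV = C / r = £2.52 / 0.136 = £18.53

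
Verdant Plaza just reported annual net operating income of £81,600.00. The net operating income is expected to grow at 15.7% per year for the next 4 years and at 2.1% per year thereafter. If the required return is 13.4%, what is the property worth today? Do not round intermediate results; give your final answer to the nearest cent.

£1142237.65

D_1 = 94411.20000
D_2 = 109233.75840
D_3 = 126383.45847
D_4 = 146225.66145
Terminal value at year 4: TV = D_4×(1+g_2)/(r−g_2) = 149296.40034/0.113 = 1321207.08264
P_0 = D_1/(1+r)^1 + D_2/(1+r)^2 + D_3/(1+r)^3 + D_4/(1+r)^4 + TV/(1+r)^4
    = 83255.02646 + 84943.62047 + 86666.46286 + 88424.24826 + 798948.29621 = 1142237.65425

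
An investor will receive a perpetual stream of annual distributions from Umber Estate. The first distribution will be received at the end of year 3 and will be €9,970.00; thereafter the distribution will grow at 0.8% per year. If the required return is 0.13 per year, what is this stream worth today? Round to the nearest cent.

Value at end of year 2: C₁ / (r − g) = €9,970.00 / (0.13 − 0.008) = €81,721.3115
Discount to today: PV = €81,721.3115 / (1 + 0.13)^2 = €81,721.3115 / 1.276900 = €63,999.77

€63999.77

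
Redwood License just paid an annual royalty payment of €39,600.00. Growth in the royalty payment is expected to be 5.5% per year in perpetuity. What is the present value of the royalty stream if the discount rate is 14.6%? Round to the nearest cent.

€459098.90

D₁ = D₀ × (1 + g) = €39,600.00 × 1.055 = €41,778.0000
Growing perpetuity: P = D₁ / (r − g) = €41,778.0000 / (0.146 − 0.055) = €459,098.90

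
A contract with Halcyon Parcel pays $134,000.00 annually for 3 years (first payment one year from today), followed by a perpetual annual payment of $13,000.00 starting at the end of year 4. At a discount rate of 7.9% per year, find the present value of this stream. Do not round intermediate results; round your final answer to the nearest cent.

$476949.22

PV of 3-year annuity: $134,000.00 × [1 − (1+0.079)^−3] / 0.079 = 345955.05909
Perpetuity value at year 3: $13,000.00 / 0.079 = 164556.96203
PV of perpetuity: 164556.96203 / (1+0.079)^3 = 130994.15779
Total PV = 345955.05909 + 130994.15779 = 476949.21687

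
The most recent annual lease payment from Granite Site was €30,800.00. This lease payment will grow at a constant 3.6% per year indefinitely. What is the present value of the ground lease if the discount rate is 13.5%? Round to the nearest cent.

D₁ = D₀ × (1 + g) = €30,800.00 × 1.036 = €31,908.8000
Growing perpetuity: P = D₁ / (r − g) = €31,908.8000 / (0.135 − 0.036) = €322,311.11

€322311.11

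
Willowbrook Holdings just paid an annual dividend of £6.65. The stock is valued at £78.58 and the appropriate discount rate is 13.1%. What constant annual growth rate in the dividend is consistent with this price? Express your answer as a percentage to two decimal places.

P = D₀(1+g)/(r−g) ⇒ P(r−g) = D₀(1+g) ⇒ g(P+D₀) = P·r − D₀
g = (P·r − D₀)/(P + D₀) = (£78.58×0.131 − £6.65) / (£78.58 + £6.65) = 0.042755

4.28%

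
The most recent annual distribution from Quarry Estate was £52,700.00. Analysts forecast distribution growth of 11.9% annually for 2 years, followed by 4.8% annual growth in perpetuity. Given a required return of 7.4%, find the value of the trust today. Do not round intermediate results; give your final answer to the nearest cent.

D_1 = 58971.30000
D_2 = 65988.88470
Terminal value at year 2: TV = D_2×(1+g_2)/(r−g_2) = 69156.35117/0.026 = 2659859.66022
P_0 = D_1/(1+r)^1 + D_2/(1+r)^2 + TV/(1+r)^2
    = 54908.10056 + 57208.71930 + 2305951.45475 = 2418068.27460

£2418068.27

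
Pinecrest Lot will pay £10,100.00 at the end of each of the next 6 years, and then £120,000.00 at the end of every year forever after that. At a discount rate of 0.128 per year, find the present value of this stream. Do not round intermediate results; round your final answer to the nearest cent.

PV of 6-year annuity: £10,100.00 × [1 − (1+0.128)^−6] / 0.128 = 40601.13185
Perpetuity value at year 6: £120,000.00 / 0.128 = 937500.00000
PV of perpetuity: 937500.00000 / (1+0.128)^6 = 455110.31467
Total PV = 40601.13185 + 455110.31467 = 495711.44652

£495711.45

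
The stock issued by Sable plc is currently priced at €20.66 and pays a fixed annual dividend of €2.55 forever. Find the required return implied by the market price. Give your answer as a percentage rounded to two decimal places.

12.34%

P = C/r ⇒ r = C/P = €2.55/€20.66 = 0.123427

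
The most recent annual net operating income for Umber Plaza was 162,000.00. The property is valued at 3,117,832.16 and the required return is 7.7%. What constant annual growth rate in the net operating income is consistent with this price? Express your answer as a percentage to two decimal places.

P = D₀(1+g)/(r−g) ⇒ P(r−g) = D₀(1+g) ⇒ g(P+D₀) = P·r − D₀
g = (P·r − D₀)/(P + D₀) = (3,117,832.16×0.077 − 162,000.00) / (3,117,832.16 + 162,000.00) = 0.023804

2.38%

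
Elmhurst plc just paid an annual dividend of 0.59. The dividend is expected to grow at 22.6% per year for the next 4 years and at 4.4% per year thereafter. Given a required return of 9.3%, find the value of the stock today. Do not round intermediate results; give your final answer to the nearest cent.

23.07

D_1 = 0.72334
D_2 = 0.88681
D_3 = 1.08723
D_4 = 1.33295
Terminal value at year 4: TV = D_4×(1+g_2)/(r−g_2) = 1.39160/0.049 = 28.40000
P_0 = D_1/(1+r)^1 + D_2/(1+r)^2 + D_3/(1+r)^3 + D_4/(1+r)^4 + TV/(1+r)^4
    = 0.66179 + 0.74232 + 0.83265 + 0.93397 + 19.89929 = 23.07003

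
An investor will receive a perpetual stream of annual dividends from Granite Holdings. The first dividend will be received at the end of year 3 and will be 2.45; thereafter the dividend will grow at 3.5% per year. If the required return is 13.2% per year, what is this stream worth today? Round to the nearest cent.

Value at end of year 2: C₁ / (r − g) = 2.45 / (0.132 − 0.035) = 25.2577
Discount to today: PV = 25.2577 / (1 + 0.132)^2 = 25.2577 / 1.281424 = 19.71

19.71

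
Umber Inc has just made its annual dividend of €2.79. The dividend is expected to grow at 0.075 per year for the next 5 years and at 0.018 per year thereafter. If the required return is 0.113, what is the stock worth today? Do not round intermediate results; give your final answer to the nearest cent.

D_1 = 2.99925
D_2 = 3.22419
D_3 = 3.46601
D_4 = 3.72596
D_5 = 4.00541
Terminal value at year 5: TV = D_5×(1+g_2)/(r−g_2) = 4.07750/0.095 = 42.92109
P_0 = D_1/(1+r)^1 + D_2/(1+r)^2 + D_3/(1+r)^3 + D_4/(1+r)^4 + D_5/(1+r)^5 + TV/(1+r)^5
    = 2.69474 + 2.60274 + 2.51388 + 2.42805 + 2.34515 + 25.13014 = 37.71470

€37.71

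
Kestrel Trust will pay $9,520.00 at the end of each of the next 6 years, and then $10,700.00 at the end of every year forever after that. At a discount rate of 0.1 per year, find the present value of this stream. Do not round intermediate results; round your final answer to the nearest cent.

PV of 6-year annuity: $9,520.00 × [1 − (1+0.1)^−6] / 0.1 = 41462.08186
Perpetuity value at year 6: $10,700.00 / 0.1 = 107000.00000
PV of perpetuity: 107000.00000 / (1+0.1)^6 = 60398.71052
Total PV = 41462.08186 + 60398.71052 = 101860.79237

$101860.79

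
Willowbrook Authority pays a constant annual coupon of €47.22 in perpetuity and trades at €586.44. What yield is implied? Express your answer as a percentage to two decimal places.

P = C/r ⇒ r = C/P = €47.22/€586.44 = 0.080520

8.05%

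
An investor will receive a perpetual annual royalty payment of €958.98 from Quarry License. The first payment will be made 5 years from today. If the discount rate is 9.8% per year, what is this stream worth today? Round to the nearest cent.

Value at end of year 4: C / r = €958.98 / 0.098 = €9,785.5102
Discount to today: PV = €9,785.5102 / (1 + 0.098)^4 = €9,785.5102 / 1.453481 = €6,732.47

€6732.47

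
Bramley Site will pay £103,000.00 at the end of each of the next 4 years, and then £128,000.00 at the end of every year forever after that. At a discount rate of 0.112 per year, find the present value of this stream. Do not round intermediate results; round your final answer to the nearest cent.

PV of 4-year annuity: £103,000.00 × [1 − (1+0.112)^−4] / 0.112 = 318192.13170
Perpetuity value at year 4: £128,000.00 / 0.112 = 1142857.14286
PV of perpetuity: 1142857.14286 / (1+0.112)^4 = 747433.91124
Total PV = 318192.13170 + 747433.91124 = 1065626.04293

£1065626.04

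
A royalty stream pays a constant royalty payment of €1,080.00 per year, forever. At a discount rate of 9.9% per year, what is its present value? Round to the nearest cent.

€10909.09

Level perpetuity: PV = C / r = €1,080.00 / 0.099 = €10,909.09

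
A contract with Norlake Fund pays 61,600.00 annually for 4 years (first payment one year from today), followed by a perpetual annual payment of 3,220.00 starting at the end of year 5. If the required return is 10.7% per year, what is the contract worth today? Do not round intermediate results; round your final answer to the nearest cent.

212380.50

PV of 4-year annuity: 61,600.00 × [1 − (1+0.107)^−4] / 0.107 = 192341.23948
Perpetuity value at year 4: 3,220.00 / 0.107 = 30093.45794
PV of perpetuity: 30093.45794 / (1+0.107)^4 = 20039.25679
Total PV = 192341.23948 + 20039.25679 = 212380.49627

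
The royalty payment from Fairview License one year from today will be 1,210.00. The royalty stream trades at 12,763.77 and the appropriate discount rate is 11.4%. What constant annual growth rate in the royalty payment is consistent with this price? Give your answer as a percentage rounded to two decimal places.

1.92%

P = D₁/(r−g) ⇒ g = r − D₁/P = 0.114 − 1,210.00/12,763.77 = 0.019200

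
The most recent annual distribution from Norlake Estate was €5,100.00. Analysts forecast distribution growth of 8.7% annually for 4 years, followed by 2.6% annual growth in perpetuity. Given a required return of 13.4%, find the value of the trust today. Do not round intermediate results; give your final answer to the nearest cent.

D_1 = 5543.70000
D_2 = 6026.00190
D_3 = 6550.26407
D_4 = 7120.13704
Terminal value at year 4: TV = D_4×(1+g_2)/(r−g_2) = 7305.26060/0.108 = 67641.30187
P_0 = D_1/(1+r)^1 + D_2/(1+r)^2 + D_3/(1+r)^3 + D_4/(1+r)^4 + TV/(1+r)^4
    = 4888.62434 + 4686.00940 + 4491.79208 + 4305.62433 + 40903.43111 = 59275.48125

€59275.48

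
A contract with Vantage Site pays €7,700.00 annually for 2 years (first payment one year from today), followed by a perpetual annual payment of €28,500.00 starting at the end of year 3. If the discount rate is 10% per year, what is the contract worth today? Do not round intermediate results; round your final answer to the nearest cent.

€248900.83

PV of 2-year annuity: €7,700.00 × [1 − (1+0.1)^−2] / 0.1 = 13363.63636
Perpetuity value at year 2: €28,500.00 / 0.1 = 285000.00000
PV of perpetuity: 285000.00000 / (1+0.1)^2 = 235537.19008
Total PV = 13363.63636 + 235537.19008 = 248900.82645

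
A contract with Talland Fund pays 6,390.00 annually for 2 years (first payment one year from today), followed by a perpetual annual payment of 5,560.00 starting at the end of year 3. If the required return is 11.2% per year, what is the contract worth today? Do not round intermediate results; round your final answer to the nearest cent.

PV of 2-year annuity: 6,390.00 × [1 − (1+0.112)^−2] / 0.112 = 10914.03136
Perpetuity value at year 2: 5,560.00 / 0.112 = 49642.85714
PV of perpetuity: 49642.85714 / (1+0.112)^2 = 40146.45427
Total PV = 10914.03136 + 40146.45427 = 51060.48563

51060.49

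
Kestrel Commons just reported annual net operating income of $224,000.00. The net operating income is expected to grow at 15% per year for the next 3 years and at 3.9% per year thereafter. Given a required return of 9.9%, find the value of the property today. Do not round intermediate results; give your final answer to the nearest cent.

$5180717.46

D_1 = 257600.00000
D_2 = 296240.00000
D_3 = 340676.00000
Terminal value at year 3: TV = D_3×(1+g_2)/(r−g_2) = 353962.36400/0.06 = 5899372.73333
P_0 = D_1/(1+r)^1 + D_2/(1+r)^2 + D_3/(1+r)^3 + TV/(1+r)^3
    = 234394.90446 + 245272.19302 + 256654.25111 + 4444396.11508 = 5180717.46367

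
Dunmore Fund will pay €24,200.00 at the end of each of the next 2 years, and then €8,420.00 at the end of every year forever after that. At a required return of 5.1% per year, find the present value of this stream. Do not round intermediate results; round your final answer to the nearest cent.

PV of 2-year annuity: €24,200.00 × [1 − (1+0.051)^−2] / 0.051 = 44934.05311
Perpetuity value at year 2: €8,420.00 / 0.051 = 165098.03922
PV of perpetuity: 165098.03922 / (1+0.051)^2 = 149463.95958
Total PV = 44934.05311 + 149463.95958 = 194398.01269

€194398.01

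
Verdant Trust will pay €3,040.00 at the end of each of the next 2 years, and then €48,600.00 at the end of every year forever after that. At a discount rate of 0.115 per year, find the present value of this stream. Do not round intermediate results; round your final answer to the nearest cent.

PV of 2-year annuity: €3,040.00 × [1 − (1+0.115)^−2] / 0.115 = 5171.71067
Perpetuity value at year 2: €48,600.00 / 0.115 = 422608.69565
PV of perpetuity: 422608.69565 / (1+0.115)^2 = 339929.37373
Total PV = 5171.71067 + 339929.37373 = 345101.08440

€345101.08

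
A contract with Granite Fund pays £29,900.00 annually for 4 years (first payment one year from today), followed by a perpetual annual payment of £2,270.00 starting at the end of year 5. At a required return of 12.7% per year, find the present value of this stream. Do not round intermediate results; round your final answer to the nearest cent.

PV of 4-year annuity: £29,900.00 × [1 − (1+0.127)^−4] / 0.127 = 89493.92398
Perpetuity value at year 4: £2,270.00 / 0.127 = 17874.01575
PV of perpetuity: 17874.01575 / (1+0.127)^4 = 11079.66098
Total PV = 89493.92398 + 11079.66098 = 100573.58496

£100573.58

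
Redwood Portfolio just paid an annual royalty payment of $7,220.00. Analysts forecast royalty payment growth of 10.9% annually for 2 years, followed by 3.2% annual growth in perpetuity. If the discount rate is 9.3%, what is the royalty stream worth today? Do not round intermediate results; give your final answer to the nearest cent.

D_1 = 8006.98000
D_2 = 8879.74082
Terminal value at year 2: TV = D_2×(1+g_2)/(r−g_2) = 9163.89253/0.061 = 150227.74633
P_0 = D_1/(1+r)^1 + D_2/(1+r)^2 + TV/(1+r)^2
    = 7325.69076 + 7432.92868 + 125750.53119 = 140509.15063

$140509.15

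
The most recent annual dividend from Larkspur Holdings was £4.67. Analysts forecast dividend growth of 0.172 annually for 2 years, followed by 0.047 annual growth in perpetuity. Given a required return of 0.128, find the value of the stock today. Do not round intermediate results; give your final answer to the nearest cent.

D_1 = 5.47324
D_2 = 6.41464
Terminal value at year 2: TV = D_2×(1+g_2)/(r−g_2) = 6.71613/0.081 = 82.91513
P_0 = D_1/(1+r)^1 + D_2/(1+r)^2 + TV/(1+r)^2
    = 4.85216 + 5.04143 + 65.16518 = 75.05877

£75.06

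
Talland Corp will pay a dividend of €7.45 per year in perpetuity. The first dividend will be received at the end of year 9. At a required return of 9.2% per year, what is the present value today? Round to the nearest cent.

Value at end of year 8: C / r = €7.45 / 0.092 = €80.9783
Discount to today: PV = €80.9783 / (1 + 0.092)^8 = €80.9783 / 2.022000 = €40.05

€40.05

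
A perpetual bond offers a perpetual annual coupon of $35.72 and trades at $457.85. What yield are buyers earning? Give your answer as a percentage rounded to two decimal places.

P = C/r ⇒ r = C/P = $35.72/$457.85 = 0.078017

7.80%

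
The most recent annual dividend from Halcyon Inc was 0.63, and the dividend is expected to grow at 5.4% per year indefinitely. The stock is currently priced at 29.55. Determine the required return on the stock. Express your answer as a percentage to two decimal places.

7.65%

D₁ = 0.63 × 1.054 = 0.6640
P = D₁/(r − g) ⇒ r = D₁/P + g = 0.6640/29.55 + 0.054 = 0.022471 + 0.054 = 0.076471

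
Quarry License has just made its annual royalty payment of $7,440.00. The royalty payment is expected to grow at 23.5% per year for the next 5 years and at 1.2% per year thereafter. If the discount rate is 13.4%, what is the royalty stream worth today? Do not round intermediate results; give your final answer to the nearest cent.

D_1 = 9188.40000
D_2 = 11347.67400
D_3 = 14014.37739
D_4 = 17307.75608
D_5 = 21375.07875
Terminal value at year 5: TV = D_5×(1+g_2)/(r−g_2) = 21631.57970/0.122 = 177308.03033
P_0 = D_1/(1+r)^1 + D_2/(1+r)^2 + D_3/(1+r)^3 + D_4/(1+r)^4 + D_5/(1+r)^5 + TV/(1+r)^5
    = 8102.64550 + 8824.30970 + 9610.24910 + 10466.18839 + 11398.36214 + 94550.34820 = 142952.10302

$142952.10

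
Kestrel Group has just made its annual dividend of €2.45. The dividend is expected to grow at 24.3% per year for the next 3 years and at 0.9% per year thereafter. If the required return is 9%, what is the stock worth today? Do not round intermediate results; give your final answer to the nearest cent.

€54.87

D_1 = 3.04535
D_2 = 3.78537
D_3 = 4.70521
Terminal value at year 3: TV = D_3×(1+g_2)/(r−g_2) = 4.74756/0.081 = 58.61188
P_0 = D_1/(1+r)^1 + D_2/(1+r)^2 + D_3/(1+r)^3 + TV/(1+r)^3
    = 2.79390 + 3.18607 + 3.63329 + 45.25912 = 54.87238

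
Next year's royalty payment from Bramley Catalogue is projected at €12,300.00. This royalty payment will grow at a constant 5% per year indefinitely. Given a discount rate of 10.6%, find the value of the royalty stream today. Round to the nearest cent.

€219642.86

Growing perpetuity: P = D₁ / (r − g) = €12,300.0000 / (0.106 − 0.05) = €219,642.86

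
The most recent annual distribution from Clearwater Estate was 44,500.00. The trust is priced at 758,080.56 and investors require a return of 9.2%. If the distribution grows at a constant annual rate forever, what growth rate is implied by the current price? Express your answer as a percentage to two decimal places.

P = D₀(1+g)/(r−g) ⇒ P(r−g) = D₀(1+g) ⇒ g(P+D₀) = P·r − D₀
g = (P·r − D₀)/(P + D₀) = (758,080.56×0.092 − 44,500.00) / (758,080.56 + 44,500.00) = 0.031453

3.15%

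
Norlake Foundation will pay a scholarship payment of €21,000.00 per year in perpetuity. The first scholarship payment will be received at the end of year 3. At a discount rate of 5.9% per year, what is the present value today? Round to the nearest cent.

€317376.94

Value at end of year 2: C / r = €21,000.00 / 0.059 = €355,932.2034
Discount to today: PV = €355,932.2034 / (1 + 0.059)^2 = €355,932.2034 / 1.121481 = €317,376.94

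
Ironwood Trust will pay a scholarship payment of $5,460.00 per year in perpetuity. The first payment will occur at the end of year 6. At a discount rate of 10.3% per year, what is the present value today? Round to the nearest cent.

$32469.67

Value at end of year 5: C / r = $5,460.00 / 0.103 = $53,009.7087
Discount to today: PV = $53,009.7087 / (1 + 0.103)^5 = $53,009.7087 / 1.632592 = $32,469.67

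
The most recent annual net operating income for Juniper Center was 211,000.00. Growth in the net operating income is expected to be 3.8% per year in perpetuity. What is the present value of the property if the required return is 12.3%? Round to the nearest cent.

D₁ = D₀ × (1 + g) = 211,000.00 × 1.038 = 219,018.0000
Growing perpetuity: P = D₁ / (r − g) = 219,018.0000 / (0.123 − 0.038) = 2,576,682.35

2576682.35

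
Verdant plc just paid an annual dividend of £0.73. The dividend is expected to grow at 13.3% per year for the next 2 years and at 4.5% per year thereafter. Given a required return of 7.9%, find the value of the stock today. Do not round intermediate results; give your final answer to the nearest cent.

D_1 = 0.82709
D_2 = 0.93709
Terminal value at year 2: TV = D_2×(1+g_2)/(r−g_2) = 0.97926/0.034 = 28.80183
P_0 = D_1/(1+r)^1 + D_2/(1+r)^2 + TV/(1+r)^2
    = 0.76653 + 0.80490 + 24.73872 = 26.31015

£26.31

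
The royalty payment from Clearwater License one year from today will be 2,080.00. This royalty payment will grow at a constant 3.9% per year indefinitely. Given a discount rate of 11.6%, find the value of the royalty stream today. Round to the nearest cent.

Growing perpetuity: P = D₁ / (r − g) = 2,080.0000 / (0.116 − 0.039) = 27,012.99

27012.99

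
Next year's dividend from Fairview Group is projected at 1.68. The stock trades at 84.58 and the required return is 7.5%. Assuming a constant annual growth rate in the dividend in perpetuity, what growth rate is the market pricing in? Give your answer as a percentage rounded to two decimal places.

5.51%

P = D₁/(r−g) ⇒ g = r − D₁/P = 0.075 − 1.68/84.58 = 0.055137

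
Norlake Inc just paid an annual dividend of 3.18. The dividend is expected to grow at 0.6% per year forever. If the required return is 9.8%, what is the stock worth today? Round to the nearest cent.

D₁ = D₀ × (1 + g) = 3.18 × 1.006 = 3.1991
Growing perpetuity: P = D₁ / (r − g) = 3.1991 / (0.098 − 0.006) = 34.77

34.77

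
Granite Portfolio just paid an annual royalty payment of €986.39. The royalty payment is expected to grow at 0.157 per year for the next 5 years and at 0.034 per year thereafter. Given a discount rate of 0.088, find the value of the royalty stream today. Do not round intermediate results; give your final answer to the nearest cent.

€31639.58

D_1 = 1141.25323
D_2 = 1320.42999
D_3 = 1527.73750
D_4 = 1767.59228
D_5 = 2045.10427
Terminal value at year 5: TV = D_5×(1+g_2)/(r−g_2) = 2114.63782/0.054 = 39159.95954
P_0 = D_1/(1+r)^1 + D_2/(1+r)^2 + D_3/(1+r)^3 + D_4/(1+r)^4 + D_5/(1+r)^5 + TV/(1+r)^5
    = 1048.94598 + 1115.46921 + 1186.21129 + 1261.43976 + 1341.43915 + 25686.07567 = 31639.58106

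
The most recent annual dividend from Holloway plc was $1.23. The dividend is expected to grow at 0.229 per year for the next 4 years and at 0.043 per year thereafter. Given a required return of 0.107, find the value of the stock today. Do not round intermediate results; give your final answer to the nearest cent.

D_1 = 1.51167
D_2 = 1.85784
D_3 = 2.28329
D_4 = 2.80616
Terminal value at year 4: TV = D_4×(1+g_2)/(r−g_2) = 2.92683/0.064 = 45.73166
P_0 = D_1/(1+r)^1 + D_2/(1+r)^2 + D_3/(1+r)^3 + D_4/(1+r)^4 + TV/(1+r)^4
    = 1.36556 + 1.51605 + 1.68313 + 1.86863 + 30.45275 = 36.88611

$36.89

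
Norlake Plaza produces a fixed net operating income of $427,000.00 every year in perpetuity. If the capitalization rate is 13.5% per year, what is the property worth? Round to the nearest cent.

Level perpetuity: PV = C / r = $427,000.00 / 0.135 = $3,162,962.96

$3162962.96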